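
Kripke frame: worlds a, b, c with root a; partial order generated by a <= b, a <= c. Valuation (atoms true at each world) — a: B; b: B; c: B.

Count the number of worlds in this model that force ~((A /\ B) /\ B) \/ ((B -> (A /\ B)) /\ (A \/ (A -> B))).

3

a: forces it.
b: forces it.
c: forces it.
Worlds forcing the formula: {a, b, c}.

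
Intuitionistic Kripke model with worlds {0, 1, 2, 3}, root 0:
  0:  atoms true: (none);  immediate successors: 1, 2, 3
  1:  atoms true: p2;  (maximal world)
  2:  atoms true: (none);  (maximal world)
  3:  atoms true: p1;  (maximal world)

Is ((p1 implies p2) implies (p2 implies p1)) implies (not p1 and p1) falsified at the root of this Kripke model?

Yes

0 does not force ((p1 implies p2) implies (p2 implies p1)) implies (not p1 and p1): at the accessible world 2, 2 forces (p1 implies p2) implies (p2 implies p1) but 2 does not force not p1 and p1.
2 does not force not p1 and p1 since 2 fails p1.
So the root 0 does not force ((p1 implies p2) implies (p2 implies p1)) implies (not p1 and p1); the model is a countermodel.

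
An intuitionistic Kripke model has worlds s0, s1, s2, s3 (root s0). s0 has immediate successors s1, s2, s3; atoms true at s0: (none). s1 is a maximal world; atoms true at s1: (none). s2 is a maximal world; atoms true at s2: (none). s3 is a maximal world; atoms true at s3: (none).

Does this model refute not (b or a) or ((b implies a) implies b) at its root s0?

s0 forces not (b or a) or ((b implies a) implies b) via the disjunct not (b or a).
So the root s0 forces not (b or a) or ((b implies a) implies b); the model is not a countermodel.

No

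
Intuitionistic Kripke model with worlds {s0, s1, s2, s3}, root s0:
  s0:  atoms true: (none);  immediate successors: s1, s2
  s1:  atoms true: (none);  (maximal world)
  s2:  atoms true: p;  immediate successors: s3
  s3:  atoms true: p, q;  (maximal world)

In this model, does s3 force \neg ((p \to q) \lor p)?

s3 \nVdash \neg ((p \to q) \lor p) since s3 is accessible from s3 and s3 \Vdash (p \to q) \lor p.
s3 \Vdash (p \to q) \lor p via the disjunct p \to q.

No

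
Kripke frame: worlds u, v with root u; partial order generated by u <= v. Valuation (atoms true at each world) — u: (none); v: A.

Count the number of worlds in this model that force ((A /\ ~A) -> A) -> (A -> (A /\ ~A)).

u: does not force it — u ||-/- ((A /\ ~A) -> A) -> (A -> (A /\ ~A)): already at u itself, u ||- (A /\ ~A) -> A but u ||-/- A -> (A /\ ~A).
v: does not force it — v ||-/- ((A /\ ~A) -> A) -> (A -> (A /\ ~A)): already at v itself, v ||- (A /\ ~A) -> A but v ||-/- A -> (A /\ ~A).
Worlds forcing the formula: { }.

0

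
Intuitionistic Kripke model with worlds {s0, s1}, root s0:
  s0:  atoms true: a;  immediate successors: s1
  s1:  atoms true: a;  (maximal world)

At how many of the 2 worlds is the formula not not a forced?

s0: forces it.
s1: forces it.
Worlds forcing the formula: {s0, s1}.

2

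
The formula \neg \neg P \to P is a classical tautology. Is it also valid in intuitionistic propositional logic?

This is double-negation elimination, which is not intuitionistically valid.
A Kripke countermodel: worlds u, v; order generated by u \le v; atoms true at each world — u:{}; v:{P}.
u \nVdash \neg \neg P \to P: already at u itself, u \Vdash \neg \neg P but u \nVdash P.
u lacks atom P, so u \nVdash P.
So the root u does not force the formula.

No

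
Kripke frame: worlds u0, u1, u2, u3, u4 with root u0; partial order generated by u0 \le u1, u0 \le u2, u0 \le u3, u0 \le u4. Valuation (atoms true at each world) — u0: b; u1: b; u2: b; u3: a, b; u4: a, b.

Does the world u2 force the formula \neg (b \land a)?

Yes

u2 \Vdash \neg (b \land a): no world accessible from u2 forces b \land a.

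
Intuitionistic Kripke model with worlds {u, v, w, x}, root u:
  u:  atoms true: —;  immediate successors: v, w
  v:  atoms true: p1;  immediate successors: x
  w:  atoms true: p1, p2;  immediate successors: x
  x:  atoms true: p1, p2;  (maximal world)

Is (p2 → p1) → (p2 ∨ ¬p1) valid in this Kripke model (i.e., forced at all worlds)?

Not every world: u ⊮ (p2 → p1) → (p2 ∨ ¬p1).
u ⊮ (p2 → p1) → (p2 ∨ ¬p1): already at u itself, u ⊩ p2 → p1 but u ⊮ p2 ∨ ¬p1.
u ⊮ p2 ∨ ¬p1: neither disjunct is forced at u.

No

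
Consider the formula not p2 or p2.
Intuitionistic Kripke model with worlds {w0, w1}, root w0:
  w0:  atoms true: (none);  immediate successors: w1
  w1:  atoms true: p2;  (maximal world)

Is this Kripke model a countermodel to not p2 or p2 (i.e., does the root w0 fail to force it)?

w0 does not force not p2 or p2: neither disjunct is forced at w0.
w0 does not force not p2 since w1 is accessible from w0 and w1 forces p2.
So the root w0 does not force not p2 or p2; the model is a countermodel.

Yes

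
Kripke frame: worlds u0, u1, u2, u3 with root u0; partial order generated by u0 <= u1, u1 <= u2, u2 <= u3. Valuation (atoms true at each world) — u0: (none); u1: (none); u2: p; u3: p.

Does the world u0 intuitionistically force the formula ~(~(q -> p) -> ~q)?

u0 ||-/- ~(~(q -> p) -> ~q) since u0 is accessible from u0 and u0 ||- ~(q -> p) -> ~q.
u0 ||- ~(q -> p) -> ~q vacuously: no world accessible from u0 forces the antecedent ~(q -> p).

No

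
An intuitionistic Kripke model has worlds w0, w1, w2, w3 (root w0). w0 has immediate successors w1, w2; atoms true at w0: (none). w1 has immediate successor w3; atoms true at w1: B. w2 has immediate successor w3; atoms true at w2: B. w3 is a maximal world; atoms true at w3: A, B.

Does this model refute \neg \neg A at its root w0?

No

w0 \Vdash \neg \neg A: no world accessible from w0 forces \neg A.
So the root w0 forces \neg \neg A; the model is not a countermodel.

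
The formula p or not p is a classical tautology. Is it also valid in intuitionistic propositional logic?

No

This is the law of excluded middle, which is not intuitionistically valid.
A Kripke countermodel: worlds u, v; order generated by u <= v; atoms true at each world — u:{}; v:{p}.
u does not force p or not p: neither disjunct is forced at u.
u lacks atom p, so u does not force p.
So the root u does not force the formula.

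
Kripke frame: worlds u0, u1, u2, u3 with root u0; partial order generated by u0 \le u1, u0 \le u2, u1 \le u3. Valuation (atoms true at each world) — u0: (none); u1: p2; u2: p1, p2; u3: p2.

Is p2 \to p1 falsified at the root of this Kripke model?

u0 \nVdash p2 \to p1: at the accessible world u1, u1 \Vdash p2 but u1 \nVdash p1.
u1 lacks atom p1, so u1 \nVdash p1.
So the root u0 does not force p2 \to p1; the model is a countermodel.

Yes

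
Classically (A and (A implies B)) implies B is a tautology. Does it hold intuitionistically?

Yes

This is modus ponens in implicational form, which is intuitionistically derivable.
If a world forces A and A implies B, then applying the implication at that world (which is accessible from itself) gives B.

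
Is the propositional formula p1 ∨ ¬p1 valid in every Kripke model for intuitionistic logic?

This is the law of excluded middle, which is not intuitionistically valid.
A Kripke countermodel: worlds w0, w1; order generated by w0 ≤ w1; atoms true at each world — w0:{}; w1:{p1}.
w0 ⊮ p1 ∨ ¬p1: neither disjunct is forced at w0.
w0 lacks atom p1, so w0 ⊮ p1.
So the root w0 does not force the formula.

No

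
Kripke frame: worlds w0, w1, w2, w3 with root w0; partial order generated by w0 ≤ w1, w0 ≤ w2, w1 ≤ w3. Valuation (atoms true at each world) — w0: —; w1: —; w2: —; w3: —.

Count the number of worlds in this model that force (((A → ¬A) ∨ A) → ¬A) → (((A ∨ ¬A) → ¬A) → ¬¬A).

w0: does not force it — w0 ⊮ (((A → ¬A) ∨ A) → ¬A) → (((A ∨ ¬A) → ¬A) → ¬¬A): already at w0 itself, w0 ⊩ ((A → ¬A) ∨ A) → ¬A but w0 ⊮ ((A ∨ ¬A) → ¬A) → ¬¬A.
w1: does not force it.
w2: does not force it.
w3: does not force it.
Worlds forcing the formula: { }.

0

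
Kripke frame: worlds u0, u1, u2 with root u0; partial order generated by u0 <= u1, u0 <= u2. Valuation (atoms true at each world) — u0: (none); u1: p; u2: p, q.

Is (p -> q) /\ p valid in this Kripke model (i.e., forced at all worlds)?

Not every world: u0 ||-/- (p -> q) /\ p.
u0 ||-/- (p -> q) /\ p since u0 fails p -> q.

No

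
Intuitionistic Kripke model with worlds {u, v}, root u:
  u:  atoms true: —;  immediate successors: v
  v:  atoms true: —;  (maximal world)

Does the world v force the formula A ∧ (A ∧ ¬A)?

No

v ⊮ A ∧ (A ∧ ¬A) since v fails A.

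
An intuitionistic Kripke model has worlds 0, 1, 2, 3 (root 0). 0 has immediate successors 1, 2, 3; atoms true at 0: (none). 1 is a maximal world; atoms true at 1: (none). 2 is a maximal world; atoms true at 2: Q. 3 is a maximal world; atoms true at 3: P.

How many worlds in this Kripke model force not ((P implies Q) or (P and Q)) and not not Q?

0: does not force it — 0 does not force not ((P implies Q) or (P and Q)) and not not Q since 0 fails not ((P implies Q) or (P and Q)).
1: does not force it — 1 does not force not ((P implies Q) or (P and Q)) and not not Q since 1 fails not ((P implies Q) or (P and Q)).
2: does not force it — 2 does not force not ((P implies Q) or (P and Q)) and not not Q since 2 fails not ((P implies Q) or (P and Q)).
3: does not force it.
Worlds forcing the formula: { }.

0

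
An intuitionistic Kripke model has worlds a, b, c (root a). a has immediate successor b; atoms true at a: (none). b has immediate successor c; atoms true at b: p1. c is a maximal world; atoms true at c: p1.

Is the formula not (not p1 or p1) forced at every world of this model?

Not every world: a does not force not (not p1 or p1).
a does not force not (not p1 or p1) since b is accessible from a and b forces not p1 or p1.
b forces not p1 or p1 via the disjunct p1.

No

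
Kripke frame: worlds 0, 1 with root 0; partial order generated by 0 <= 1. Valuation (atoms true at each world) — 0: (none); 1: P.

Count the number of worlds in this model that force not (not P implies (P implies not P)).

0: does not force it — 0 does not force not (not P implies (P implies not P)) since 0 is accessible from 0 and 0 forces not P implies (P implies not P).
1: does not force it.
Worlds forcing the formula: { }.

0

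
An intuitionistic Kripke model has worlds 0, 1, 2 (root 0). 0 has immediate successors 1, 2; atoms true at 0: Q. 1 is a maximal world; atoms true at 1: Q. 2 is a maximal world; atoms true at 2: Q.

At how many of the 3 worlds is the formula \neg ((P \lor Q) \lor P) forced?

0

0: does not force it — 0 \nVdash \neg ((P \lor Q) \lor P) since 0 is accessible from 0 and 0 \Vdash (P \lor Q) \lor P.
1: does not force it — 1 \nVdash \neg ((P \lor Q) \lor P) since 1 is accessible from 1 and 1 \Vdash (P \lor Q) \lor P.
2: does not force it — 2 \nVdash \neg ((P \lor Q) \lor P) since 2 is accessible from 2 and 2 \Vdash (P \lor Q) \lor P.
Worlds forcing the formula: { }.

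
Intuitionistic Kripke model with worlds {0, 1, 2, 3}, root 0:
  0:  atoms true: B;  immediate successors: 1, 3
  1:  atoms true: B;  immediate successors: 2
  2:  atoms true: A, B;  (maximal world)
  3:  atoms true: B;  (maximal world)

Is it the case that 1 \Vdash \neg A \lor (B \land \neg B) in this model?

No

1 \nVdash \neg A \lor (B \land \neg B): neither disjunct is forced at 1.
1 \nVdash \neg A since 2 is accessible from 1 and 2 \Vdash A.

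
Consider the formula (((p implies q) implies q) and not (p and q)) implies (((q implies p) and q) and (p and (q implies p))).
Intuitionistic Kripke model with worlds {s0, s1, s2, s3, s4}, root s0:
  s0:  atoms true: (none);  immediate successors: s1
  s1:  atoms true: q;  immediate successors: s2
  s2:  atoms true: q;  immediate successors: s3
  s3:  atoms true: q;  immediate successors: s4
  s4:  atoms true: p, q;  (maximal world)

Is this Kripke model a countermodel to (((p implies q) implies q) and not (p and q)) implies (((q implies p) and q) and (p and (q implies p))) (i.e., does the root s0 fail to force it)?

No

s0 forces (((p implies q) implies q) and not (p and q)) implies (((q implies p) and q) and (p and (q implies p))) vacuously: no world accessible from s0 forces the antecedent ((p implies q) implies q) and not (p and q).
So the root s0 forces (((p implies q) implies q) and not (p and q)) implies (((q implies p) and q) and (p and (q implies p))); the model is not a countermodel.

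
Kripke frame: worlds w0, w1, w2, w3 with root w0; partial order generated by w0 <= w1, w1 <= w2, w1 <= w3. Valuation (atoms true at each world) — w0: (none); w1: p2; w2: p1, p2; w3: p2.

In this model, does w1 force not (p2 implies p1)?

No

w1 does not force not (p2 implies p1) since w2 is accessible from w1 and w2 forces p2 implies p1.
w2 forces p2 implies p1: every world accessible from w2 that forces p2 (namely w2) also forces p1.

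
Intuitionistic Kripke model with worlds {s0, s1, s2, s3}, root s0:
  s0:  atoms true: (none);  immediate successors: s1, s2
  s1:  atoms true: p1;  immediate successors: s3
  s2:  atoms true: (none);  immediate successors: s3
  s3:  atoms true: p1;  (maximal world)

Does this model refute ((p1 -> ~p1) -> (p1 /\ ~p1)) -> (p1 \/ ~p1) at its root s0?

s0 ||-/- ((p1 -> ~p1) -> (p1 /\ ~p1)) -> (p1 \/ ~p1): already at s0 itself, s0 ||- (p1 -> ~p1) -> (p1 /\ ~p1) but s0 ||-/- p1 \/ ~p1.
s0 ||-/- p1 \/ ~p1: neither disjunct is forced at s0.
s0 lacks atom p1, so s0 ||-/- p1.
So the root s0 does not force ((p1 -> ~p1) -> (p1 /\ ~p1)) -> (p1 \/ ~p1); the model is a countermodel.

Yes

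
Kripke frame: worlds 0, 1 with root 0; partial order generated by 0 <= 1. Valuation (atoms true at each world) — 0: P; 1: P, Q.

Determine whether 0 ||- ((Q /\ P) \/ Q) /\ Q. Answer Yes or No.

No

0 ||-/- ((Q /\ P) \/ Q) /\ Q since 0 fails (Q /\ P) \/ Q.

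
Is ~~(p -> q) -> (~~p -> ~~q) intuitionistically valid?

Yes

This is the distribution of double negation over implication, which is intuitionistically derivable.
Assume ~~(p -> q) and ~~p; suppose ~q. Then p -> q would give ~p (by contraposition), contradicting ~~p; so ~(p -> q), contradicting ~~(p -> q). Hence ~~q.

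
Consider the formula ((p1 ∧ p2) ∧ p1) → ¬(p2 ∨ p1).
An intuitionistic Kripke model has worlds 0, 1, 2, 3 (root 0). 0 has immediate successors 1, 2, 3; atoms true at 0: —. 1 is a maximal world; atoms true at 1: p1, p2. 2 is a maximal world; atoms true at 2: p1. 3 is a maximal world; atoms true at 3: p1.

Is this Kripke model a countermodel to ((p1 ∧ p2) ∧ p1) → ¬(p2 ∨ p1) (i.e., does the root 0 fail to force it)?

0 ⊮ ((p1 ∧ p2) ∧ p1) → ¬(p2 ∨ p1): at the accessible world 1, 1 ⊩ (p1 ∧ p2) ∧ p1 but 1 ⊮ ¬(p2 ∨ p1).
1 ⊮ ¬(p2 ∨ p1) since 1 is accessible from 1 and 1 ⊩ p2 ∨ p1.
1 ⊩ p2 ∨ p1 via the disjunct p2.
So the root 0 does not force ((p1 ∧ p2) ∧ p1) → ¬(p2 ∨ p1); the model is a countermodel.

Yes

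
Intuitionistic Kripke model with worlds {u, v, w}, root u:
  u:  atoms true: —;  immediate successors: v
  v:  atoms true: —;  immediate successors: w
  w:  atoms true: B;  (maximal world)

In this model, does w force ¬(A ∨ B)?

No

w ⊮ ¬(A ∨ B) since w is accessible from w and w ⊩ A ∨ B.
w ⊩ A ∨ B via the disjunct B.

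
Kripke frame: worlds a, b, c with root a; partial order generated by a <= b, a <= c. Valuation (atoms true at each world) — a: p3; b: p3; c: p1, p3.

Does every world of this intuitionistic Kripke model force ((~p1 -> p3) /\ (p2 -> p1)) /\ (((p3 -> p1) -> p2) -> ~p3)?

Not every world: a ||-/- ((~p1 -> p3) /\ (p2 -> p1)) /\ (((p3 -> p1) -> p2) -> ~p3).
a ||-/- ((~p1 -> p3) /\ (p2 -> p1)) /\ (((p3 -> p1) -> p2) -> ~p3) since a fails ((p3 -> p1) -> p2) -> ~p3.

No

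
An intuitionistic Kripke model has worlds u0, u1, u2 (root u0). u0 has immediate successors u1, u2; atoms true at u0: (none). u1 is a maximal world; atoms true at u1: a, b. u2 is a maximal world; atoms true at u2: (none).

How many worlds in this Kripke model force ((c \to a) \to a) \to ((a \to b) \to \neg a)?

u0: does not force it — u0 \nVdash ((c \to a) \to a) \to ((a \to b) \to \neg a): at the accessible world u1, u1 \Vdash (c \to a) \to a but u1 \nVdash (a \to b) \to \neg a.
u1: does not force it.
u2: forces it.
Worlds forcing the formula: {u2}.

1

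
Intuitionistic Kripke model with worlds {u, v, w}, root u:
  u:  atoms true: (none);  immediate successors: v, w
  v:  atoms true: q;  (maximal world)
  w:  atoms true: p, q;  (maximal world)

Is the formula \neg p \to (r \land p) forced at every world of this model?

No

Not every world: u \nVdash \neg p \to (r \land p).
u \nVdash \neg p \to (r \land p): at the accessible world v, v \Vdash \neg p but v \nVdash r \land p.
v \nVdash r \land p since v fails r.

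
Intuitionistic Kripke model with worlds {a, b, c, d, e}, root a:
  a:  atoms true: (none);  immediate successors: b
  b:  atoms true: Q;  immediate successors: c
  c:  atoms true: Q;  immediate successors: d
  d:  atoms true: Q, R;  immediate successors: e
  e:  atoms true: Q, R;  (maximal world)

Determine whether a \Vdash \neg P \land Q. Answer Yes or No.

a \nVdash \neg P \land Q since a fails Q.

No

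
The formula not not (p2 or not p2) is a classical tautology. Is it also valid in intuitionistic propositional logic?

Yes

This is the double negation of excluded middle, which is intuitionistically derivable.
Assuming not (p2 or not p2): from p2 we'd get p2 or not p2, so not p2; but then p2 or not p2 again — contradiction. Hence not not (p2 or not p2).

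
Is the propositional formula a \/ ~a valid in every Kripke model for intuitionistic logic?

No

This is the law of excluded middle, which is not intuitionistically valid.
A Kripke countermodel: worlds w0, w1; order generated by w0 <= w1; atoms true at each world — w0:{}; w1:{a}.
w0 ||-/- a \/ ~a: neither disjunct is forced at w0.
w0 lacks atom a, so w0 ||-/- a.
So the root w0 does not force the formula.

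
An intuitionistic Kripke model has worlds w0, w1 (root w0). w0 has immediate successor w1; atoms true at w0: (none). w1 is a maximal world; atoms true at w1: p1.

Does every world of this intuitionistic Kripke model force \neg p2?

Yes

w0 \Vdash \neg p2: no world accessible from w0 forces p2.
Since the root w0 forces \neg p2 and forcing is persistent (monotone upward), every world forces it.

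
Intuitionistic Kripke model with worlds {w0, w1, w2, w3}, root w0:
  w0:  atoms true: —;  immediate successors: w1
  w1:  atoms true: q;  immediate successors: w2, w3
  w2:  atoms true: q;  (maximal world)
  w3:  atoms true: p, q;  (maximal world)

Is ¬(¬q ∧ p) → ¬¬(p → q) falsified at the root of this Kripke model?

No

w0 ⊩ ¬(¬q ∧ p) → ¬¬(p → q): every world accessible from w0 that forces ¬(¬q ∧ p) (namely w0, w1, w2, w3) also forces ¬¬(p → q).
So the root w0 forces ¬(¬q ∧ p) → ¬¬(p → q); the model is not a countermodel.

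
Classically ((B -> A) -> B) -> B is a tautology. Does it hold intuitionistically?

This is Peirce's law, which is not intuitionistically valid.
A Kripke countermodel: worlds s0, s1; order generated by s0 <= s1; atoms true at each world — s0:{}; s1:{B}.
s0 ||-/- ((B -> A) -> B) -> B: already at s0 itself, s0 ||- (B -> A) -> B but s0 ||-/- B.
s0 lacks atom B, so s0 ||-/- B.
So the root s0 does not force the formula.

No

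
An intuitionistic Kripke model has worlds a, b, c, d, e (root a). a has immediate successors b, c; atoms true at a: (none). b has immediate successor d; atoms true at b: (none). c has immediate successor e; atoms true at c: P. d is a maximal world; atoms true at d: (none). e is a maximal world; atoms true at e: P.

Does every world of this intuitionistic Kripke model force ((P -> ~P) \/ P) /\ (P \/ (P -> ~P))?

No

Not every world: a ||-/- ((P -> ~P) \/ P) /\ (P \/ (P -> ~P)).
a ||-/- ((P -> ~P) \/ P) /\ (P \/ (P -> ~P)) since a fails (P -> ~P) \/ P.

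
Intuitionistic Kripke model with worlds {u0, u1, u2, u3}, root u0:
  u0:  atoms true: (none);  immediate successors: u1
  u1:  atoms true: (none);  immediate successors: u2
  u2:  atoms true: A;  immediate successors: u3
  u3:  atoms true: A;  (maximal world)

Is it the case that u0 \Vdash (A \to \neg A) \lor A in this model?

No

u0 \nVdash (A \to \neg A) \lor A: neither disjunct is forced at u0.
u0 \nVdash A \to \neg A: at the accessible world u2, u2 \Vdash A but u2 \nVdash \neg A.
u2 \nVdash \neg A since u2 is accessible from u2 and u2 \Vdash A.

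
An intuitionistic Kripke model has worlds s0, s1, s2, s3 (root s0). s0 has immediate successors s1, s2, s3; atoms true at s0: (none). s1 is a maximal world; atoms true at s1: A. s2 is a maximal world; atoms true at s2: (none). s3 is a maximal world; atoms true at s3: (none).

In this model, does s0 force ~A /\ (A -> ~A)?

s0 ||-/- ~A /\ (A -> ~A) since s0 fails ~A.

No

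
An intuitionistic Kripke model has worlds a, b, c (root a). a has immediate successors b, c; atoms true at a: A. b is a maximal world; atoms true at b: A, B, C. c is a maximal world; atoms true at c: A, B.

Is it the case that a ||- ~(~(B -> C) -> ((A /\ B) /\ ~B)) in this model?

No

a ||-/- ~(~(B -> C) -> ((A /\ B) /\ ~B)) since b is accessible from a and b ||- ~(B -> C) -> ((A /\ B) /\ ~B).
b ||- ~(B -> C) -> ((A /\ B) /\ ~B) vacuously: no world accessible from b forces the antecedent ~(B -> C).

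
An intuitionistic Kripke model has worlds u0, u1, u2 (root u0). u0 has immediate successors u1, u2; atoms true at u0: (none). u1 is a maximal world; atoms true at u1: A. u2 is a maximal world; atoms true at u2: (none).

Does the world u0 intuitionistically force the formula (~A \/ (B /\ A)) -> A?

No

u0 ||-/- (~A \/ (B /\ A)) -> A: at the accessible world u2, u2 ||- ~A \/ (B /\ A) but u2 ||-/- A.
u2 lacks atom A, so u2 ||-/- A.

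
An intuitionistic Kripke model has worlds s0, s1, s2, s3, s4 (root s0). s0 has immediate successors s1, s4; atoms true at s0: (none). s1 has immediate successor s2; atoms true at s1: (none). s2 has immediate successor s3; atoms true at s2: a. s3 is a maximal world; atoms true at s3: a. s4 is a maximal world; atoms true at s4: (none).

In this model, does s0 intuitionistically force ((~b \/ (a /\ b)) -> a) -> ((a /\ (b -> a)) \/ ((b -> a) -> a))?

Yes

s0 ||- ((~b \/ (a /\ b)) -> a) -> ((a /\ (b -> a)) \/ ((b -> a) -> a)): every world accessible from s0 that forces (~b \/ (a /\ b)) -> a (namely s2, s3) also forces (a /\ (b -> a)) \/ ((b -> a) -> a).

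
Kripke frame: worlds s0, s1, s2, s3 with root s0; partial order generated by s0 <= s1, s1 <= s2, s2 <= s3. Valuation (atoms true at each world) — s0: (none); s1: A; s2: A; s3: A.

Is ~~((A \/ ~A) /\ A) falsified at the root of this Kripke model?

No

s0 ||- ~~((A \/ ~A) /\ A): no world accessible from s0 forces ~((A \/ ~A) /\ A).
So the root s0 forces ~~((A \/ ~A) /\ A); the model is not a countermodel.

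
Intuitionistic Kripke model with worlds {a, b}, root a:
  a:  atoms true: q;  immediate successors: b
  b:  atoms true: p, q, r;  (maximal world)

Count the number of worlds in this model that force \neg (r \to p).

0

a: does not force it — a \nVdash \neg (r \to p) since a is accessible from a and a \Vdash r \to p.
b: does not force it — b \nVdash \neg (r \to p) since b is accessible from b and b \Vdash r \to p.
Worlds forcing the formula: { }.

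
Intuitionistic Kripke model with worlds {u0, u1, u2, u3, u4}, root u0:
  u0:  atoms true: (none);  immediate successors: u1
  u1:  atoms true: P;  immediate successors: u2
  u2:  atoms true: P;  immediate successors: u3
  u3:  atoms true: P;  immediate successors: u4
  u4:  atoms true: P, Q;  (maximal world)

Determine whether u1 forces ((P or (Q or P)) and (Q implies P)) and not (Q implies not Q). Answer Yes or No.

u1 forces ((P or (Q or P)) and (Q implies P)) and not (Q implies not Q) since u1 forces both conjuncts.

Yes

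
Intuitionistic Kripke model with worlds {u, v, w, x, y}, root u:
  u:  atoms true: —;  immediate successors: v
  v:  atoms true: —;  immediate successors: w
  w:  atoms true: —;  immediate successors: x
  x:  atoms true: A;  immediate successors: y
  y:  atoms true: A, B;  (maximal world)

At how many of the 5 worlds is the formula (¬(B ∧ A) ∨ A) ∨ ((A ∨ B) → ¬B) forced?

u: does not force it — u ⊮ (¬(B ∧ A) ∨ A) ∨ ((A ∨ B) → ¬B): neither disjunct is forced at u.
v: does not force it.
w: does not force it.
x: forces it.
y: forces it.
Worlds forcing the formula: {x, y}.

2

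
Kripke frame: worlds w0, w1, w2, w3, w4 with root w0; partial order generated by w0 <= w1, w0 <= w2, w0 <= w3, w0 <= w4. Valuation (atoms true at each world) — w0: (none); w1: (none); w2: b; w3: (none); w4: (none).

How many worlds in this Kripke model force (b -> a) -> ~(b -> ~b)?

1

w0: does not force it — w0 ||-/- (b -> a) -> ~(b -> ~b): at the accessible world w1, w1 ||- b -> a but w1 ||-/- ~(b -> ~b).
w1: does not force it — w1 ||-/- (b -> a) -> ~(b -> ~b): already at w1 itself, w1 ||- b -> a but w1 ||-/- ~(b -> ~b).
w2: forces it.
w3: does not force it.
w4: does not force it.
Worlds forcing the formula: {w2}.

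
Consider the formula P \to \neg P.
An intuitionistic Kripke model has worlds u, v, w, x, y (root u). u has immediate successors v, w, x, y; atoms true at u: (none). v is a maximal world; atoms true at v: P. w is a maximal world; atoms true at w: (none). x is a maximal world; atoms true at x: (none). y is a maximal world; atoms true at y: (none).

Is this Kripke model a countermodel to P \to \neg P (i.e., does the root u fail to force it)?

u \nVdash P \to \neg P: at the accessible world v, v \Vdash P but v \nVdash \neg P.
v \nVdash \neg P since v is accessible from v and v \Vdash P.
So the root u does not force P \to \neg P; the model is a countermodel.

Yes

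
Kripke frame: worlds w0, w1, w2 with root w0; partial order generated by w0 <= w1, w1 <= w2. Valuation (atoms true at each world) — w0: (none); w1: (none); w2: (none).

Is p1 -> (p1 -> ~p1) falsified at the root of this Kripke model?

No

w0 ||- p1 -> (p1 -> ~p1) vacuously: no world accessible from w0 forces the antecedent p1.
So the root w0 forces p1 -> (p1 -> ~p1); the model is not a countermodel.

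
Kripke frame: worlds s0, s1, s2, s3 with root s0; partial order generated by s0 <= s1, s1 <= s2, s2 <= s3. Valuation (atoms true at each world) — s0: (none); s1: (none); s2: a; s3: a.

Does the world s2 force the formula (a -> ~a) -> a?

Yes

s2 ||- (a -> ~a) -> a vacuously: no world accessible from s2 forces the antecedent a -> ~a.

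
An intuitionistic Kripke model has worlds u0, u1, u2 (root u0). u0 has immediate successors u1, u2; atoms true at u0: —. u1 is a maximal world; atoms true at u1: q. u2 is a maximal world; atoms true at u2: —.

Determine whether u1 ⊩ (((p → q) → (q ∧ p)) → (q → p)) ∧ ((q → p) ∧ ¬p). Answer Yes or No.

No

u1 ⊮ (((p → q) → (q ∧ p)) → (q → p)) ∧ ((q → p) ∧ ¬p) since u1 fails (q → p) ∧ ¬p.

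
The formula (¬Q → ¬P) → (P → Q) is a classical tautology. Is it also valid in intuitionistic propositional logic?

No

This is the converse of contraposition, which is not intuitionistically valid.
A Kripke countermodel: worlds u0, u1; order generated by u0 ≤ u1; atoms true at each world — u0:{P}; u1:{P,Q}.
u0 ⊮ (¬Q → ¬P) → (P → Q): already at u0 itself, u0 ⊩ ¬Q → ¬P but u0 ⊮ P → Q.
u0 ⊮ P → Q: already at u0 itself, u0 ⊩ P but u0 ⊮ Q.
u0 lacks atom Q, so u0 ⊮ Q.
So the root u0 does not force the formula.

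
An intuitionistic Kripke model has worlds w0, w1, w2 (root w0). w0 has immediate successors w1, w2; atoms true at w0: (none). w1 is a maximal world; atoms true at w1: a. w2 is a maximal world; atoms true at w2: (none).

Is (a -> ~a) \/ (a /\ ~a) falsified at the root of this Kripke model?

w0 ||-/- (a -> ~a) \/ (a /\ ~a): neither disjunct is forced at w0.
w0 ||-/- a -> ~a: at the accessible world w1, w1 ||- a but w1 ||-/- ~a.
w1 ||-/- ~a since w1 is accessible from w1 and w1 ||- a.
So the root w0 does not force (a -> ~a) \/ (a /\ ~a); the model is a countermodel.

Yes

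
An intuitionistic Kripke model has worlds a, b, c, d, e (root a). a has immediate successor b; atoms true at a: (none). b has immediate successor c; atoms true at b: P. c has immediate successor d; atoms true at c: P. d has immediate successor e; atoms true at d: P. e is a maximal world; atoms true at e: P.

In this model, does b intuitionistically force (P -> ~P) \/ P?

b ||- (P -> ~P) \/ P via the disjunct P.

Yes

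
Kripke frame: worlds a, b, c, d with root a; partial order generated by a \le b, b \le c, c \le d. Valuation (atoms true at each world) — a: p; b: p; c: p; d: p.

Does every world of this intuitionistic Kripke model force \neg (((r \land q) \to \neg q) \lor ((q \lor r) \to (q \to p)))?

Not every world: a \nVdash \neg (((r \land q) \to \neg q) \lor ((q \lor r) \to (q \to p))).
a \nVdash \neg (((r \land q) \to \neg q) \lor ((q \lor r) \to (q \to p))) since a is accessible from a and a \Vdash ((r \land q) \to \neg q) \lor ((q \lor r) \to (q \to p)).
a \Vdash ((r \land q) \to \neg q) \lor ((q \lor r) \to (q \to p)) via the disjunct (r \land q) \to \neg q.

No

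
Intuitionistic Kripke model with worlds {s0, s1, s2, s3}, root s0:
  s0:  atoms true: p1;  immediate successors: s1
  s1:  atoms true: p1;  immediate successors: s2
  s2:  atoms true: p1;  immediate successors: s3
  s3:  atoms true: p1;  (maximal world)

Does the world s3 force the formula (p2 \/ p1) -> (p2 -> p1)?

Yes

s3 ||- (p2 \/ p1) -> (p2 -> p1): every world accessible from s3 that forces p2 \/ p1 (namely s3) also forces p2 -> p1.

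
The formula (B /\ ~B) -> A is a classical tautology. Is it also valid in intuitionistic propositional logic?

This is an instance of ex falso quodlibet, which is intuitionistically derivable.
No world can force both B and ~B, so the antecedent B /\ ~B is never forced and the implication holds vacuously at every world.

Yes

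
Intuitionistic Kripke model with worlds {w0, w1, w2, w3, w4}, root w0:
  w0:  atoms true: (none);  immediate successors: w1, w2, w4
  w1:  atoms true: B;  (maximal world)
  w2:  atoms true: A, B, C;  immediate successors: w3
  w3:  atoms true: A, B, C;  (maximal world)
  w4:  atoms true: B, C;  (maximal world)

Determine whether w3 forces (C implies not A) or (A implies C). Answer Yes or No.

Yes

w3 forces (C implies not A) or (A implies C) via the disjunct A implies C.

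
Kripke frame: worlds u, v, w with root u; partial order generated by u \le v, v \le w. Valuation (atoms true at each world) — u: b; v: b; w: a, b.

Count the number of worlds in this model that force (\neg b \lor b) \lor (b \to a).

3

u: forces it.
v: forces it.
w: forces it.
Worlds forcing the formula: {u, v, w}.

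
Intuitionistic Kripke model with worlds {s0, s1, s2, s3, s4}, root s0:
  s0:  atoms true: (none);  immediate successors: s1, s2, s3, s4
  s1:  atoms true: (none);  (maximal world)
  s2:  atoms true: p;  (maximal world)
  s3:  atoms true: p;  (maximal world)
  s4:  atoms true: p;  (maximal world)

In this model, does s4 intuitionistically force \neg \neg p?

Yes

s4 \Vdash \neg \neg p: no world accessible from s4 forces \neg p.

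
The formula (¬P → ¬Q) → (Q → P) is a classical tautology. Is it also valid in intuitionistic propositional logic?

This is the converse of contraposition, which is not intuitionistically valid.
A Kripke countermodel: worlds u, v; order generated by u ≤ v; atoms true at each world — u:{Q}; v:{P,Q}.
u ⊮ (¬P → ¬Q) → (Q → P): already at u itself, u ⊩ ¬P → ¬Q but u ⊮ Q → P.
u ⊮ Q → P: already at u itself, u ⊩ Q but u ⊮ P.
u lacks atom P, so u ⊮ P.
So the root u does not force the formula.

No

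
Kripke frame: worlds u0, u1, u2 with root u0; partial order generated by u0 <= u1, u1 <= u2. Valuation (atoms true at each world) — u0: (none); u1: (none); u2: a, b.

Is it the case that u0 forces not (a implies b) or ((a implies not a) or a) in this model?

u0 does not force not (a implies b) or ((a implies not a) or a): neither disjunct is forced at u0.
u0 does not force not (a implies b) since u0 is accessible from u0 and u0 forces a implies b.
u0 forces a implies b: every world accessible from u0 that forces a (namely u2) also forces b.

No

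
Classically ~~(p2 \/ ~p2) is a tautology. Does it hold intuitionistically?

Yes

This is the double negation of excluded middle, which is intuitionistically derivable.
Assuming ~(p2 \/ ~p2): from p2 we'd get p2 \/ ~p2, so ~p2; but then p2 \/ ~p2 again — contradiction. Hence ~~(p2 \/ ~p2).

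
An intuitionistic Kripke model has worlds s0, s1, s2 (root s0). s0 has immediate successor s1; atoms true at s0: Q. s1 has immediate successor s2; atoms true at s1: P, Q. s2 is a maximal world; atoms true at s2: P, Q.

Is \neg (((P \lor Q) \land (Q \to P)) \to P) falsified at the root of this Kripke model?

Yes

s0 \nVdash \neg (((P \lor Q) \land (Q \to P)) \to P) since s0 is accessible from s0 and s0 \Vdash ((P \lor Q) \land (Q \to P)) \to P.
s0 \Vdash ((P \lor Q) \land (Q \to P)) \to P: every world accessible from s0 that forces (P \lor Q) \land (Q \to P) (namely s1, s2) also forces P.
So the root s0 does not force \neg (((P \lor Q) \land (Q \to P)) \to P); the model is a countermodel.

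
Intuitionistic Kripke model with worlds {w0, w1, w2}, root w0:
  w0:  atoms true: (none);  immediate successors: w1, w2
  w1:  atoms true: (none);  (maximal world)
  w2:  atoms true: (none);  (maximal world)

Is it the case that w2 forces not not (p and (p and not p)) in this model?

w2 does not force not not (p and (p and not p)) since w2 is accessible from w2 and w2 forces not (p and (p and not p)).
w2 forces not (p and (p and not p)): no world accessible from w2 forces p and (p and not p).

No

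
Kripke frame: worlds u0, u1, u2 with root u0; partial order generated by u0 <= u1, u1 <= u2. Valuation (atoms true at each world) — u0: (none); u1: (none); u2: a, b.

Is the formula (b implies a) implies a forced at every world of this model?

Not every world: u0 does not force (b implies a) implies a.
u0 does not force (b implies a) implies a: already at u0 itself, u0 forces b implies a but u0 does not force a.
u0 lacks atom a, so u0 does not force a.

No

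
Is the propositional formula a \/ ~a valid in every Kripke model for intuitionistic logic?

No

This is the law of excluded middle, which is not intuitionistically valid.
A Kripke countermodel: worlds w0, w1; order generated by w0 <= w1; atoms true at each world — w0:{}; w1:{a}.
w0 ||-/- a \/ ~a: neither disjunct is forced at w0.
w0 lacks atom a, so w0 ||-/- a.
So the root w0 does not force the formula.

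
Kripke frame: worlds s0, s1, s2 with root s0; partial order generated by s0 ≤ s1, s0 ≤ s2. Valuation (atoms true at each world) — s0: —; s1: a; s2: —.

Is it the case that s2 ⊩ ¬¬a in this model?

s2 ⊮ ¬¬a since s2 is accessible from s2 and s2 ⊩ ¬a.
s2 ⊩ ¬a: no world accessible from s2 forces a.

No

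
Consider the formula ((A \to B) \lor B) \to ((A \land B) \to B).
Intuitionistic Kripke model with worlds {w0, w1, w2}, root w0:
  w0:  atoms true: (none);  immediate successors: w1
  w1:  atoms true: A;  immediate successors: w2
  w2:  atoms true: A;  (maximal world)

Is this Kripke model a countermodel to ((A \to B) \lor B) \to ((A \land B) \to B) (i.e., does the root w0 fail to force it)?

No

w0 \Vdash ((A \to B) \lor B) \to ((A \land B) \to B) vacuously: no world accessible from w0 forces the antecedent (A \to B) \lor B.
So the root w0 forces ((A \to B) \lor B) \to ((A \land B) \to B); the model is not a countermodel.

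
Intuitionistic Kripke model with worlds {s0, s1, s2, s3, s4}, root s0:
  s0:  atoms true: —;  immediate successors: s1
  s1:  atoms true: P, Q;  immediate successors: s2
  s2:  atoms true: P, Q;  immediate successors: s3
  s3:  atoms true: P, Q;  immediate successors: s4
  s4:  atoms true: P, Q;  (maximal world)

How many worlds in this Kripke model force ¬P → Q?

s0: forces it.
s1: forces it.
s2: forces it.
s3: forces it.
s4: forces it.
Worlds forcing the formula: {s0, s1, s2, s3, s4}.

5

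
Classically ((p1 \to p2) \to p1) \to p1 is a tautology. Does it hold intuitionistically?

This is Peirce's law, which is not intuitionistically valid.
A Kripke countermodel: worlds w0, w1; order generated by w0 \le w1; atoms true at each world — w0:{}; w1:{p1}.
w0 \nVdash ((p1 \to p2) \to p1) \to p1: already at w0 itself, w0 \Vdash (p1 \to p2) \to p1 but w0 \nVdash p1.
w0 lacks atom p1, so w0 \nVdash p1.
So the root w0 does not force the formula.

No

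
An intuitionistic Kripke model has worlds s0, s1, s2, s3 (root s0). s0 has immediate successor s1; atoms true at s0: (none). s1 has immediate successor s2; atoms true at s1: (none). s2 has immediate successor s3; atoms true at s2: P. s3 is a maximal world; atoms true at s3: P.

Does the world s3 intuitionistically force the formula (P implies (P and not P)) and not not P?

No

s3 does not force (P implies (P and not P)) and not not P since s3 fails P implies (P and not P).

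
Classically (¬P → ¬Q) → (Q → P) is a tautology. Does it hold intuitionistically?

This is the converse of contraposition, which is not intuitionistically valid.
A Kripke countermodel: worlds 0, 1; order generated by 0 ≤ 1; atoms true at each world — 0:{Q}; 1:{P,Q}.
0 ⊮ (¬P → ¬Q) → (Q → P): already at 0 itself, 0 ⊩ ¬P → ¬Q but 0 ⊮ Q → P.
0 ⊮ Q → P: already at 0 itself, 0 ⊩ Q but 0 ⊮ P.
0 lacks atom P, so 0 ⊮ P.
So the root 0 does not force the formula.

No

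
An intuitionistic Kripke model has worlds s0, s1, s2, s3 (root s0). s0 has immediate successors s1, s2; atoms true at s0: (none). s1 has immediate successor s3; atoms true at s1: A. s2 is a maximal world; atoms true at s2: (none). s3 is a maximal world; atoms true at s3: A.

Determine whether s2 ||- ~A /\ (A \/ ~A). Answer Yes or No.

s2 ||- ~A /\ (A \/ ~A) since s2 forces both conjuncts.

Yes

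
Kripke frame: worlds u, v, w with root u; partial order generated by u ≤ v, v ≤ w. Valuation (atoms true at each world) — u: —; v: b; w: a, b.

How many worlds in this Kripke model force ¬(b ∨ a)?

0

u: does not force it — u ⊮ ¬(b ∨ a) since v is accessible from u and v ⊩ b ∨ a.
v: does not force it — v ⊮ ¬(b ∨ a) since v is accessible from v and v ⊩ b ∨ a.
w: does not force it.
Worlds forcing the formula: { }.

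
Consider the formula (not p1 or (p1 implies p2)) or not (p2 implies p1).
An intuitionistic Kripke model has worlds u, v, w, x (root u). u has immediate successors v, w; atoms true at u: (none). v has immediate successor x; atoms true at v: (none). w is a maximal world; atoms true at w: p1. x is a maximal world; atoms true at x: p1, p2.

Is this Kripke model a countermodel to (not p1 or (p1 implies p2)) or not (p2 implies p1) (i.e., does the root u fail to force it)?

u does not force (not p1 or (p1 implies p2)) or not (p2 implies p1): neither disjunct is forced at u.
u does not force not p1 or (p1 implies p2): neither disjunct is forced at u.
u does not force not p1 since w is accessible from u and w forces p1.
So the root u does not force (not p1 or (p1 implies p2)) or not (p2 implies p1); the model is a countermodel.

Yes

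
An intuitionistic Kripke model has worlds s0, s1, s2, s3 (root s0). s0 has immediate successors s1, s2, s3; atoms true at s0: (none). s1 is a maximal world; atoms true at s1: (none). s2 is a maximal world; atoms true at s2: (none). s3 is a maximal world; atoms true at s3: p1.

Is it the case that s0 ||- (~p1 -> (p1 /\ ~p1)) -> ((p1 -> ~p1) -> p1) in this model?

s0 ||- (~p1 -> (p1 /\ ~p1)) -> ((p1 -> ~p1) -> p1): every world accessible from s0 that forces ~p1 -> (p1 /\ ~p1) (namely s3) also forces (p1 -> ~p1) -> p1.

Yes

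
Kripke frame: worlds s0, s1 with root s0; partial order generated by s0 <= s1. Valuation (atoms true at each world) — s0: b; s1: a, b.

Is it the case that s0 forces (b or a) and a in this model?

No

s0 does not force (b or a) and a since s0 fails a.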